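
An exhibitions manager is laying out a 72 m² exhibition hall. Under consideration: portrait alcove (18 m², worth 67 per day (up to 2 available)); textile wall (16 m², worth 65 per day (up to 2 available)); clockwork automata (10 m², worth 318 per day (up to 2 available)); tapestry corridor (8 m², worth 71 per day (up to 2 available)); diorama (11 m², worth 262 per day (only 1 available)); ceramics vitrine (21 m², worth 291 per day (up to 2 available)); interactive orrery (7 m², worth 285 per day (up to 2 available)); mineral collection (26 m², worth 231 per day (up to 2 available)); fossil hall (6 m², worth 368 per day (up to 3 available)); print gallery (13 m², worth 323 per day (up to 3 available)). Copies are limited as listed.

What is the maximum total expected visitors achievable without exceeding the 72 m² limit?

2671

The ratio heuristic lands on 2×clockwork automata + 2×interactive orrery + 3×fossil hall + print gallery (2633) but leaves 7 m² idle.
The 7 m² tied up in interactive orrery is better spent on print gallery — total rises to 2671 (71 m²).
The spare 1 m² is too small for any remaining exhibit, and no exchange beats 2671.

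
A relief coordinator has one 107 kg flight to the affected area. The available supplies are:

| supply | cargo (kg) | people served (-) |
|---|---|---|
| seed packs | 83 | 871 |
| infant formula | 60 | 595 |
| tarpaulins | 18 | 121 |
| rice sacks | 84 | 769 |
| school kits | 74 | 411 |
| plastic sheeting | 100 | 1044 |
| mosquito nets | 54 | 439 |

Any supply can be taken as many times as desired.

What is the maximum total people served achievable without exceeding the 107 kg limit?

A density-first pass picks seed packs + tarpaulins — 992 at 101 kg.
Dropping seed packs and tarpaulins frees 101 kg; slotting in plastic sheeting (100 kg) lifts the total to 1044 at 100 kg.
Nothing else within 107 kg beats 1044.

1044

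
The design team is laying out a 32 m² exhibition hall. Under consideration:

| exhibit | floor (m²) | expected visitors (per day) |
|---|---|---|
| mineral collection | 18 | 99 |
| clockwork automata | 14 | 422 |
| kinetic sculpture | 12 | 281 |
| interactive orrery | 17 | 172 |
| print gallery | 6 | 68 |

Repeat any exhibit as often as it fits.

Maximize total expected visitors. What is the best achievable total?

By expected visitors per m²: clockwork automata 30.14, kinetic sculpture 23.42, print gallery 11.33 lead.
Taking 2×clockwork automata: 28 m² used, 844 in expected visitors.

844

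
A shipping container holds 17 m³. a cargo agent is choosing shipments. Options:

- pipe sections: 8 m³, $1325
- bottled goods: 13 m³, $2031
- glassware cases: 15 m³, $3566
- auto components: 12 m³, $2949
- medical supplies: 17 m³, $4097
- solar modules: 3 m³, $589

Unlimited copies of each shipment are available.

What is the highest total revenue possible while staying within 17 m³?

Filling by ratio: auto components + solar modules for 3538, with 2 m³ left unused.
Dropping auto components and solar modules frees 15 m³; slotting in medical supplies (17 m³) lifts the total to 4097 at 17 m³.
Nothing else within 17 m³ beats 4097.

4097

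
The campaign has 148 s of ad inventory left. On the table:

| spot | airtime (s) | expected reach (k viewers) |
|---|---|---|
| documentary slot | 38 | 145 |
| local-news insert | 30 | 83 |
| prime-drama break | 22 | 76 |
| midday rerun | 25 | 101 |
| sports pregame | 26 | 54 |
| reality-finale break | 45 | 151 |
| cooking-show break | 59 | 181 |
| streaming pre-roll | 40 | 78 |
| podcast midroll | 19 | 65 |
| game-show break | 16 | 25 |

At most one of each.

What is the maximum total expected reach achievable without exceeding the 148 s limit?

Filling by ratio: documentary slot + local-news insert + prime-drama break + midday rerun + podcast midroll for 470, with 14 s left unused.
Dropping local-news insert and podcast midroll frees 49 s; slotting in cooking-show break (59 s) lifts the total to 503 at 144 s.
Runner-up midday rerun + reality-finale break + cooking-show break + podcast midroll tops out at 498.

503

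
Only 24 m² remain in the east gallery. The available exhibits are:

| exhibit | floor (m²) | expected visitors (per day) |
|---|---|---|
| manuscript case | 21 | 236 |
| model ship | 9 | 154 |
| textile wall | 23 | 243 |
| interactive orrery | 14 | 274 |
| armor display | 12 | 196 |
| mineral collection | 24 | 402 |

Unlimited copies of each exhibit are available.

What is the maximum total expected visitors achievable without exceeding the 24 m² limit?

Best packing: model ship + interactive orrery — 23 m², 428 total.
That's the maximum — no swap from here does better than 428.

428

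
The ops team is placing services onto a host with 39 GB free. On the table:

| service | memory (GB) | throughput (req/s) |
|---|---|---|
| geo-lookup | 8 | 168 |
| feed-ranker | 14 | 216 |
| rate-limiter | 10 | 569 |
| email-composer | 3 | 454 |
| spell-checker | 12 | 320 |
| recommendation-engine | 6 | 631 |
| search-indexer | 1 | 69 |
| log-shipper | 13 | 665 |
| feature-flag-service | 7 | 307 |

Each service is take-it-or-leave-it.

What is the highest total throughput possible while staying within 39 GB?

2626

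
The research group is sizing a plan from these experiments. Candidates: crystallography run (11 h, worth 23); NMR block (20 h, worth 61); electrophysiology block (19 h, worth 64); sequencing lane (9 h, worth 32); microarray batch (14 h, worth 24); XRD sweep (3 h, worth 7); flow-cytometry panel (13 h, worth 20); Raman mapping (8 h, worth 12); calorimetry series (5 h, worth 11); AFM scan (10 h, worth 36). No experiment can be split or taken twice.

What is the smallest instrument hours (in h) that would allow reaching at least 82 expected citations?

27

Need the lightest bundle worth ≥ 82.
electrophysiology block + XRD sweep + calorimetry series reaches 82 using 27 h.
Any bundle with less than 27 h falls short of 82.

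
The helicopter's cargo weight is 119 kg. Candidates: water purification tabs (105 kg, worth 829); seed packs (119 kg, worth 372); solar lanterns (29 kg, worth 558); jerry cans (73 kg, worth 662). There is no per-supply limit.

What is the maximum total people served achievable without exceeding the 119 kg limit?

2232

Taking 4×solar lanterns: 116 kg used, 2232 in people served.
That's the maximum — no swap from here does better than 2232.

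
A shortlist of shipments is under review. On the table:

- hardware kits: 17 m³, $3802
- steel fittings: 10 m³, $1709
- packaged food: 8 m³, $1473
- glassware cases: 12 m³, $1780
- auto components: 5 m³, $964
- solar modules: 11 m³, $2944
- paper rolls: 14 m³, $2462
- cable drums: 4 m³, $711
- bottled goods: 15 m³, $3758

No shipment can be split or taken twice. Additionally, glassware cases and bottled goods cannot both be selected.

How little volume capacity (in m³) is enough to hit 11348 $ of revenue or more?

48

Look for the lowest-volume combination reaching 11348.
Taking hardware kits + auto components + solar modules + bottled goods gives 11468 (≥ 11348) for 48 m³.
Below 48 m³ the best achievable stays under 11348.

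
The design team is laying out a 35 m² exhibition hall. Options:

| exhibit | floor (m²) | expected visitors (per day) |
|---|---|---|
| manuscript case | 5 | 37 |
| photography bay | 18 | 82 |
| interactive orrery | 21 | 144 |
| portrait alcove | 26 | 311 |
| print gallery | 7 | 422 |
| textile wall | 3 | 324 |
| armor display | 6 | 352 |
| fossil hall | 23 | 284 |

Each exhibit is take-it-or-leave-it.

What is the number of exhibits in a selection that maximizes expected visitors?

4

Best achievable expected visitors is 1180.
photography bay + print gallery + textile wall + armor display hits 1180 at 34 m².
Any selection reaching 1180 contains exactly 4 exhibits.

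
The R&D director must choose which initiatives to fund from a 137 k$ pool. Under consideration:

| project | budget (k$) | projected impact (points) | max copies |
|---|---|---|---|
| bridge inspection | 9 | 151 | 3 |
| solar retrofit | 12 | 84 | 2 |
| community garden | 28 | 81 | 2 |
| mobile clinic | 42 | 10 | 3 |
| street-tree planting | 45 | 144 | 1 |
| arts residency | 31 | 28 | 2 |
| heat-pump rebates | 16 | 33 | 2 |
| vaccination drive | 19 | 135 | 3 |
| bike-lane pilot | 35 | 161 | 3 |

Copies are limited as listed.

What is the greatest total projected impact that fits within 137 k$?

1107

Best packing: 3×bridge inspection + 2×solar retrofit + community garden + 3×vaccination drive — 136 k$, 1107 total.
The spare 1 k$ is too small for any remaining project, and no exchange beats 1107.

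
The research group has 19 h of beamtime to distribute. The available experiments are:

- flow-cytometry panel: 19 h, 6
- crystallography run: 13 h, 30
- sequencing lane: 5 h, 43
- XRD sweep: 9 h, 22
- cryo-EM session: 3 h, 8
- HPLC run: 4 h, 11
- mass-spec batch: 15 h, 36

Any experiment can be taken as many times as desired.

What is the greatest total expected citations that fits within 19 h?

Taking 3×sequencing lane + HPLC run: 19 h used, 140 in expected citations.
No other feasible combination exceeds 140.

140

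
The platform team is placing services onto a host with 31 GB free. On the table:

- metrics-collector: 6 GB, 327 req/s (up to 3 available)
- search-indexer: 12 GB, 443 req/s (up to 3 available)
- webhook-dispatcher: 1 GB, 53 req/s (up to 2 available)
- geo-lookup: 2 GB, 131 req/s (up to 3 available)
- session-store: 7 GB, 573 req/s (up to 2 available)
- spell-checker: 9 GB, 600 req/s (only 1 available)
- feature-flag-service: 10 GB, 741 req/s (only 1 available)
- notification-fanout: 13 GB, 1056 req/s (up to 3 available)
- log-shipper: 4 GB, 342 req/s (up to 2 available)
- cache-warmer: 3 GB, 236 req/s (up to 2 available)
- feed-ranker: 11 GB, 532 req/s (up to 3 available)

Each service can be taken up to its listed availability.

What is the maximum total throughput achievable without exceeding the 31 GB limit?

A density-first pass picks webhook-dispatcher + geo-lookup + 2×session-store + 2×log-shipper + 2×cache-warmer — 2486 at 31 GB.
But session-store + notification-fanout + 2×log-shipper + cache-warmer fits in 31 GB and reaches 2549.
That's the maximum — no swap from here does better than 2549.

2549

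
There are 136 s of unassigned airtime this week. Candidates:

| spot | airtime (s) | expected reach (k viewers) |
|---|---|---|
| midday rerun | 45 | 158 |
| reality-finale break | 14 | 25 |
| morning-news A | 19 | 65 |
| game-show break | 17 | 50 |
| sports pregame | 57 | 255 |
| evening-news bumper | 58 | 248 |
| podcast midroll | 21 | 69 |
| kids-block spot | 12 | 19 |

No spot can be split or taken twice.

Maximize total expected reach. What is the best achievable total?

The ratio heuristic lands on morning-news A + sports pregame + evening-news bumper (568) but leaves 2 s idle.
The 19 s tied up in morning-news A is better spent on podcast midroll — total rises to 572 (136 s).
No other feasible combination exceeds 572.

572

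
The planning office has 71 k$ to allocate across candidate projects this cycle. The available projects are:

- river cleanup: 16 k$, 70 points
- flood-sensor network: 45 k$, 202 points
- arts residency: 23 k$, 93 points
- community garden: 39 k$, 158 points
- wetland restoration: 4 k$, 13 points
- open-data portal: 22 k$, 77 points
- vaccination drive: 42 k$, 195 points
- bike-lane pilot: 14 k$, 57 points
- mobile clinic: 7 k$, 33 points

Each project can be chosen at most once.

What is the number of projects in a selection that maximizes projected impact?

4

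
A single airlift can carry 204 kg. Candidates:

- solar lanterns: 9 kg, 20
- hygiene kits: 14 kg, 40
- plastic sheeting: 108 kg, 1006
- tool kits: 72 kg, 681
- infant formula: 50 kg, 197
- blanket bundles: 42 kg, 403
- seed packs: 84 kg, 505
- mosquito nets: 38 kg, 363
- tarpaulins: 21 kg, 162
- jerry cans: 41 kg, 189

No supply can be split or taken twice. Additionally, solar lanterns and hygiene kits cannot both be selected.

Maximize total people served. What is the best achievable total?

1849

Ranking by ratio (people served/kg): blanket bundles 9.60, mosquito nets 9.55, tool kits 9.46, plastic sheeting 9.31.
Taking plastic sheeting + tool kits + tarpaulins: 201 kg used, 1849 in people served.
The closest alternative, hygiene kits + plastic sheeting + blanket bundles + mosquito nets, reaches only 1812.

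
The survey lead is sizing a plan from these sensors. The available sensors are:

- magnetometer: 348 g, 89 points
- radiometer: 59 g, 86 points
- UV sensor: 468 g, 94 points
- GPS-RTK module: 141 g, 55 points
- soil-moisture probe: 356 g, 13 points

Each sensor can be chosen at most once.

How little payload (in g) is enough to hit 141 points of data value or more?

Need the lightest bundle worth ≥ 141.
radiometer + GPS-RTK module: 141 data value at 200 g.
Below 200 g the best achievable stays under 141.

200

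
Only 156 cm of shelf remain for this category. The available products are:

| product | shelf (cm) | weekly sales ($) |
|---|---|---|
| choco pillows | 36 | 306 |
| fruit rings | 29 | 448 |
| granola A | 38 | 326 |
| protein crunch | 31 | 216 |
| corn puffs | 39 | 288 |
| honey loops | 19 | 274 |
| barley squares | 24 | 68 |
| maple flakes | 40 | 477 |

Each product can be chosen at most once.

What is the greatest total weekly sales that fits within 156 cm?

1721

Filling by ratio: fruit rings + granola A + honey loops + barley squares + maple flakes for 1593, with 6 cm left unused.
Dropping granola A and barley squares frees 62 cm; slotting in choco pillows + protein crunch (67 cm) lifts the total to 1721 at 155 cm.
Next best is fruit rings + granola A + honey loops + barley squares + maple flakes at 1593 (150 cm) — short by 128.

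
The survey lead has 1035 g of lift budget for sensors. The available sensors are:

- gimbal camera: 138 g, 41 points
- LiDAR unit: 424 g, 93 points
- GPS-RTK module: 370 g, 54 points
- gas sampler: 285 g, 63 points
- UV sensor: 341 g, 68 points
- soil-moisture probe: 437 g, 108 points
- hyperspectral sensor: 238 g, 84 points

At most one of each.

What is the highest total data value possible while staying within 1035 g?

260

A density-first pass picks gimbal camera + soil-moisture probe + hyperspectral sensor — 233 at 813 g.
Dropping gimbal camera frees 138 g; slotting in UV sensor (341 g) lifts the total to 260 at 1016 g.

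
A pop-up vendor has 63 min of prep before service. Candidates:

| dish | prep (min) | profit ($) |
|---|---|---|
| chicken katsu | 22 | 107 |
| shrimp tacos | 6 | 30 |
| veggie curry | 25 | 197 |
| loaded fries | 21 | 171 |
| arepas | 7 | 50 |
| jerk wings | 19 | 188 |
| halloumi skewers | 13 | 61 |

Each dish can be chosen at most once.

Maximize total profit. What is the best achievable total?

By profit per min: jerk wings 9.89, loaded fries 8.14, veggie curry 7.88 lead.
Filling by ratio: shrimp tacos + loaded fries + arepas + jerk wings for 439, with 10 min left unused.
Replace loaded fries and arepas with veggie curry + halloumi skewers: the trade gains 37 net, giving 476 at 63 min.

476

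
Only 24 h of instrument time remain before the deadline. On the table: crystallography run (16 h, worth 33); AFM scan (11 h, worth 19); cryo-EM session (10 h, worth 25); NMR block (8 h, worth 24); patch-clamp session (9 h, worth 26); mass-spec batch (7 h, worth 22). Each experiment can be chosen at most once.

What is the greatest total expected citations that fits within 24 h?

72

The ratio ordering already packs tightly: NMR block + patch-clamp session + mass-spec batch, 24 h, 72.
Nothing else within 24 h beats 72.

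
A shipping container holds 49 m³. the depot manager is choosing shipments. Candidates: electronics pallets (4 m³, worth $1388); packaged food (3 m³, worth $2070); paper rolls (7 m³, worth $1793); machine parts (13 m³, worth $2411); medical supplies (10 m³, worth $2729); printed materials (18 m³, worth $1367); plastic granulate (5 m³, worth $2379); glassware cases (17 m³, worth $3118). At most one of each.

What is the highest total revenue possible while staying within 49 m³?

Taking the top-ratio shipments first gives electronics pallets + packaged food + paper rolls + machine parts + medical supplies + plastic granulate for 12770 (42 m³).
The 13 m³ tied up in machine parts is better spent on glassware cases — total rises to 13477 (46 m³).
No other feasible combination exceeds 13477.

13477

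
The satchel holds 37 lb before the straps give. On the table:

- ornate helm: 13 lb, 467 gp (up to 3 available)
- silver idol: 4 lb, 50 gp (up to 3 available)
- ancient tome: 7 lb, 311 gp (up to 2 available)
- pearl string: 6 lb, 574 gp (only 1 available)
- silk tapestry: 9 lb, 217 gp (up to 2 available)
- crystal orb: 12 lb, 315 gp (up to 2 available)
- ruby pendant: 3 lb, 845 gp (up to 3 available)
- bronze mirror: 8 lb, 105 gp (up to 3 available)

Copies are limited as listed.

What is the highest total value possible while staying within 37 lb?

3887

Taking the top-ratio items first gives 2×ancient tome + pearl string + 3×ruby pendant + bronze mirror for 3836 (37 lb).
Dropping ancient tome and bronze mirror frees 15 lb; slotting in ornate helm (13 lb) lifts the total to 3887 at 35 lb.
The spare 2 lb is too small for any remaining item, and no exchange beats 3887.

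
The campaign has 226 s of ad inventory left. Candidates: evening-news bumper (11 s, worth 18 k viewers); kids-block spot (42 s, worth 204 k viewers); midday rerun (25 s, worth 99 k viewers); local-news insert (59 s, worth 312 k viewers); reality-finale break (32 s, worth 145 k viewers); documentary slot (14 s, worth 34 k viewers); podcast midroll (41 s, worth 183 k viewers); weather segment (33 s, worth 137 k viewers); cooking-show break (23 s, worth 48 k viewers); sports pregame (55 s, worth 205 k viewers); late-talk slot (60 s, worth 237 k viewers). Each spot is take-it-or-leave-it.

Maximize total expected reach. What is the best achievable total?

1035

Filling by ratio: kids-block spot + local-news insert + reality-finale break + documentary slot + podcast midroll + weather segment for 1015, with 5 s left unused.
Replace documentary slot and podcast midroll with late-talk slot: the trade gains 20 net, giving 1035 at 226 s.
Every other selection either busts 226 s or fails to beat 1035.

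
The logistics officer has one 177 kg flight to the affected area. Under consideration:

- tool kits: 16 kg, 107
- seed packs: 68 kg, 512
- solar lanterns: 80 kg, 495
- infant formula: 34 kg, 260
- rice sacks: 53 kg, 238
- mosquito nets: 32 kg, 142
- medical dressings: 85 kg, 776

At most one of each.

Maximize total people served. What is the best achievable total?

Ranking by ratio (people served/kg): medical dressings 9.13, infant formula 7.65, seed packs 7.53.
The ratio heuristic lands on tool kits + infant formula + mosquito nets + medical dressings (1285) but leaves 10 kg idle.
Dropping infant formula and mosquito nets frees 66 kg; slotting in seed packs (68 kg) lifts the total to 1395 at 169 kg.

1395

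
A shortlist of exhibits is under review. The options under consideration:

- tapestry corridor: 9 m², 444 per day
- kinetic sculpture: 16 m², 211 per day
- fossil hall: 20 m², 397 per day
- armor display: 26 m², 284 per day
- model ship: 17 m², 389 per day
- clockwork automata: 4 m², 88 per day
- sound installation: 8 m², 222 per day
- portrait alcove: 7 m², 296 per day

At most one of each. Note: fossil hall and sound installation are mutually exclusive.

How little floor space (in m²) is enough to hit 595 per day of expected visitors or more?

Minimise m² subject to total expected visitors ≥ 595.
tapestry corridor + portrait alcove: 740 expected visitors at 16 m².
No combination under 16 m² hits 595.

16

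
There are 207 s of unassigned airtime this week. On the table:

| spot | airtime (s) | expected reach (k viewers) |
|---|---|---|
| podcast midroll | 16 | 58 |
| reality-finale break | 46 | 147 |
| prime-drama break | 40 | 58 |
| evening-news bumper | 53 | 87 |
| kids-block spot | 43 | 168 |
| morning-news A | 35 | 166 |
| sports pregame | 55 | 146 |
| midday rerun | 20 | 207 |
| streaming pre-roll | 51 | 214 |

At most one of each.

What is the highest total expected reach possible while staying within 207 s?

902

Taking the top-ratio spots first gives podcast midroll + prime-drama break + kids-block spot + morning-news A + midday rerun + streaming pre-roll for 871 (205 s).
Dropping podcast midroll and prime-drama break frees 56 s; slotting in reality-finale break (46 s) lifts the total to 902 at 195 s.
No other feasible combination exceeds 902.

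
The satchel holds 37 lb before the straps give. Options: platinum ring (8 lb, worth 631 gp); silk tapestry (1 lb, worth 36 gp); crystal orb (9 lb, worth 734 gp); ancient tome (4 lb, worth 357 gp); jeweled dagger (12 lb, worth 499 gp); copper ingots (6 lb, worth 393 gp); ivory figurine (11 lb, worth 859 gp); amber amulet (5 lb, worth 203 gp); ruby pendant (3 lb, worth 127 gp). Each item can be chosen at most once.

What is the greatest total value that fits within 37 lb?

2784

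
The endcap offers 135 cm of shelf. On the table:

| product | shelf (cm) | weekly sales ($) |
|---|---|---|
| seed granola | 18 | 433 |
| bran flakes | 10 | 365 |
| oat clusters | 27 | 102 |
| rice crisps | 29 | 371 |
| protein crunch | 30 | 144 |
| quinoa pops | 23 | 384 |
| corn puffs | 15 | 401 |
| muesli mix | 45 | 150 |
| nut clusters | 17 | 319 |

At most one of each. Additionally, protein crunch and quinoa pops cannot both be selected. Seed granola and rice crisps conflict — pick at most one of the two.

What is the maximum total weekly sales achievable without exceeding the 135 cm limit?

2052

Taking seed granola + bran flakes + quinoa pops + corn puffs + muesli mix + nut clusters: 128 cm used, 2052 in weekly sales.
No other feasible combination exceeds 2052.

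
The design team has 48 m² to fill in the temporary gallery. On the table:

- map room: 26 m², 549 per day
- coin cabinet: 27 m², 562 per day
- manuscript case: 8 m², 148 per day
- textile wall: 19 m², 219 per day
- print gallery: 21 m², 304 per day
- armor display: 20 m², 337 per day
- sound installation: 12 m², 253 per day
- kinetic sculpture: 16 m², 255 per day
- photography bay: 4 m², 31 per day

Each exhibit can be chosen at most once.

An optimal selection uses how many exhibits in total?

Optimal total is 963.
coin cabinet + manuscript case + sound installation hits 963 at 47 m².
Any selection reaching 963 contains exactly 3 exhibits.

3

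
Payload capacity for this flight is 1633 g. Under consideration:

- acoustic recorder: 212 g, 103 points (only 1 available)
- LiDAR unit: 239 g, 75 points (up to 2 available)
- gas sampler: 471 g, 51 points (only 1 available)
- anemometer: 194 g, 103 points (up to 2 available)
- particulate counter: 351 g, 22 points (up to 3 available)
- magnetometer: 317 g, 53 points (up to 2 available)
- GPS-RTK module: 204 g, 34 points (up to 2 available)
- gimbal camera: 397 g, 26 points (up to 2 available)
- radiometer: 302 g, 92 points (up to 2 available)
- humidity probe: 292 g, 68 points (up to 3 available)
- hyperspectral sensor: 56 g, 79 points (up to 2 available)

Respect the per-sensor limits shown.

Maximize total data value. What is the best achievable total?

726

A density-first pass picks acoustic recorder + 2×LiDAR unit + 2×anemometer + radiometer + 2×hyperspectral sensor — 709 at 1492 g.
The 239 g tied up in LiDAR unit is better spent on radiometer — total rises to 726 (1555 g).
That's the maximum — no swap from here does better than 726.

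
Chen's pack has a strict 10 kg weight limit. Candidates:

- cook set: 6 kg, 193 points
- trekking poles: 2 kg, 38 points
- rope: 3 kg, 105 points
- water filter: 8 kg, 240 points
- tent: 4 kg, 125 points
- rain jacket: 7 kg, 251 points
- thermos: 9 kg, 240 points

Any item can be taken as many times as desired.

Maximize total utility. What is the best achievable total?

356

Taking rope + rain jacket: 10 kg used, 356 in utility.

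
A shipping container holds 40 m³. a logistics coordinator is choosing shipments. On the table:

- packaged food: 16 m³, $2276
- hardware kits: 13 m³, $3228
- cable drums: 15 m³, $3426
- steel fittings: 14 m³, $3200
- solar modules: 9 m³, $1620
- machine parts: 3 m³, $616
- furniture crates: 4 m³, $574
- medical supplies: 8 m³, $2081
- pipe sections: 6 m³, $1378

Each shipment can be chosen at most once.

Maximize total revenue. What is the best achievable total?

9351

Density check — medical supplies 260.12, hardware kits 248.31, pipe sections 229.67 are the best per m³.
The ratio heuristic lands on hardware kits + solar modules + machine parts + medical supplies + pipe sections (8923) but leaves 1 m³ idle.
Dropping solar modules and pipe sections frees 15 m³; slotting in cable drums (15 m³) lifts the total to 9351 at 39 m³.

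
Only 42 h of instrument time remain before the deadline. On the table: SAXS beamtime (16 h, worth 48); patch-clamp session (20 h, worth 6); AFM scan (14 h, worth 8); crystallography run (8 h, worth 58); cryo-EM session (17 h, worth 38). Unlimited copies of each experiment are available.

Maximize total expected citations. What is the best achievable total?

The ratio ordering already packs tightly: 5×crystallography run, 40 h, 290.

290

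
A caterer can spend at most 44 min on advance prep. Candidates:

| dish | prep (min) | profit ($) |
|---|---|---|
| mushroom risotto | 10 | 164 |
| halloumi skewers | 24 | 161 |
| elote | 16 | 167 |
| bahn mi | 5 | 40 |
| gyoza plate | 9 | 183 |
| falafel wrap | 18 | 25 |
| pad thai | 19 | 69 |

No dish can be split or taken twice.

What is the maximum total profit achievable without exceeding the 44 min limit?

Ranking by ratio (profit/min): gyoza plate 20.33, mushroom risotto 16.40, elote 10.44.
The ratio ordering already packs tightly: mushroom risotto + elote + bahn mi + gyoza plate, 40 min, 554.

554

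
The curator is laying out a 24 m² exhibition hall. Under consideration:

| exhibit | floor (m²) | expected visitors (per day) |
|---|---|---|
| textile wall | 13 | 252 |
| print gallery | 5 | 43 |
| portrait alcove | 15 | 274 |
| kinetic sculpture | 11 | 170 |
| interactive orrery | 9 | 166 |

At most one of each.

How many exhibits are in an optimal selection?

The maximum expected visitors within 24 m² is 440.
For example portrait alcove + interactive orrery achieves it, using 24 m².
Any selection reaching 440 contains exactly 2 exhibits.

2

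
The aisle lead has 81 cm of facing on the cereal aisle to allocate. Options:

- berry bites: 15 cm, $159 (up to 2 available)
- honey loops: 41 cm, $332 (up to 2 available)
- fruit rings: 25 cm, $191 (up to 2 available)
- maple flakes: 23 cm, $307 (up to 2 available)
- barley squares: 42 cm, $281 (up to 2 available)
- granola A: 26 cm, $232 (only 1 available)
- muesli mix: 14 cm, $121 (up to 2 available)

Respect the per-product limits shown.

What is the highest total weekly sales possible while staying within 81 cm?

932

The ratio ordering already packs tightly: 2×berry bites + 2×maple flakes, 76 cm, 932.
No other feasible combination exceeds 932.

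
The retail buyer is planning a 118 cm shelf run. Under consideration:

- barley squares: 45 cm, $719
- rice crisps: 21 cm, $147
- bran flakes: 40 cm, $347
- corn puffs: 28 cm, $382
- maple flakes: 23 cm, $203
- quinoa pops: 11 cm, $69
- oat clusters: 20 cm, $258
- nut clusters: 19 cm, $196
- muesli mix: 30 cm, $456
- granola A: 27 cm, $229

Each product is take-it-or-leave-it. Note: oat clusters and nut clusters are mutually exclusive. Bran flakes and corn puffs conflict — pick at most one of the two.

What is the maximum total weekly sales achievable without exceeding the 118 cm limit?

Taking the top-ratio products first gives barley squares + corn puffs + quinoa pops + muesli mix for 1626 (114 cm).
Replace corn puffs and quinoa pops with maple flakes + oat clusters: the trade gains 10 net, giving 1636 at 118 cm.
No other feasible combination exceeds 1636.

1636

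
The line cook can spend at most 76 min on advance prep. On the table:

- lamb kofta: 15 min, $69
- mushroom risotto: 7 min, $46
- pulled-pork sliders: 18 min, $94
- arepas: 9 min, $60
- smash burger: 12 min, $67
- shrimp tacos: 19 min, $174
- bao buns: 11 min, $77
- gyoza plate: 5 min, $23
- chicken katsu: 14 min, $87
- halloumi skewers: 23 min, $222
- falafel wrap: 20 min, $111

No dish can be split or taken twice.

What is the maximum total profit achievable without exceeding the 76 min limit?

620

Filling by ratio: mushroom risotto + arepas + shrimp tacos + bao buns + gyoza plate + halloumi skewers for 602, with 2 min left unused.
Replace mushroom risotto and gyoza plate with chicken katsu: the trade gains 18 net, giving 620 at 76 min.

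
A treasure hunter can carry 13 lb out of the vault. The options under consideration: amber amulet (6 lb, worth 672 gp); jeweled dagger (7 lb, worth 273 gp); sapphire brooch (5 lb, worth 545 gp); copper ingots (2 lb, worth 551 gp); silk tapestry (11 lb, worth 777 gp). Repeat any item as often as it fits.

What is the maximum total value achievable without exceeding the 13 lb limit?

Best packing: 6×copper ingots — 12 lb, 3306 total.
Every other selection either busts 13 lb or fails to beat 3306.

3306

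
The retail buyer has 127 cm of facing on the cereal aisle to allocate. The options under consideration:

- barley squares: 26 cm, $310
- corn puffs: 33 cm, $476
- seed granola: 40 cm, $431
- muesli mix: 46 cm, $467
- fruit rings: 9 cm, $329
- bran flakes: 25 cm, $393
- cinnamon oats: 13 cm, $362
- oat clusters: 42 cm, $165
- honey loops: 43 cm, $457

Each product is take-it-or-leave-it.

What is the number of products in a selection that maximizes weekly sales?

Optimal total is 2027.
One optimal bundle: corn puffs + muesli mix + fruit rings + bran flakes + cinnamon oats (126 cm).
Any selection reaching 2027 contains exactly 5 products.

5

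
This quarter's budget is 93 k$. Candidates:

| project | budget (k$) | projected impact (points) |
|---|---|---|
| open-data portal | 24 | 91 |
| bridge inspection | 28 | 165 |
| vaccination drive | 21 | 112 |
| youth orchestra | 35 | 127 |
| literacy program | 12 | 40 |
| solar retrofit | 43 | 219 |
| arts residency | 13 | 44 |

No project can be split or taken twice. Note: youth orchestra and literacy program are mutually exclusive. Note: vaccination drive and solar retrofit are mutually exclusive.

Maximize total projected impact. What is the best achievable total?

Taking bridge inspection + solar retrofit + arts residency: 84 k$ used, 428 in projected impact.

428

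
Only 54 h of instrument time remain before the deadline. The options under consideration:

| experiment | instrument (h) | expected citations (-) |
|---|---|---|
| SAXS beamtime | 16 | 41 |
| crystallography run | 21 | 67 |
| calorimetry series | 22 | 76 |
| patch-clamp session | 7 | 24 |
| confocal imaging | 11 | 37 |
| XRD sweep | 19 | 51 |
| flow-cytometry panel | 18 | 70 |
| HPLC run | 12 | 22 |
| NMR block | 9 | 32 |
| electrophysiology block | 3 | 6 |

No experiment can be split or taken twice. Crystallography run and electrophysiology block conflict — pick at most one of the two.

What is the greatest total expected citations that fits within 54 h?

189

The ratio heuristic lands on calorimetry series + flow-cytometry panel + NMR block + electrophysiology block (184) but leaves 2 h idle.
Replace NMR block with confocal imaging: the trade gains 5 net, giving 189 at 54 h.
That's the maximum — no feasible swap from here does better than 189.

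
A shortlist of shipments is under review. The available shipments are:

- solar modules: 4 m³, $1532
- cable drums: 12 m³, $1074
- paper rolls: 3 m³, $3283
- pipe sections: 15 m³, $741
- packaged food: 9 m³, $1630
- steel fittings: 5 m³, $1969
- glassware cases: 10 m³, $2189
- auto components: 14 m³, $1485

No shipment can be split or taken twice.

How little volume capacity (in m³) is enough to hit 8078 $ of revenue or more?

Look for the lowest-volume combination reaching 8078.
Taking solar modules + paper rolls + packaged food + steel fittings gives 8414 (≥ 8078) for 21 m³.
Below 21 m³ the best achievable stays under 8078.

21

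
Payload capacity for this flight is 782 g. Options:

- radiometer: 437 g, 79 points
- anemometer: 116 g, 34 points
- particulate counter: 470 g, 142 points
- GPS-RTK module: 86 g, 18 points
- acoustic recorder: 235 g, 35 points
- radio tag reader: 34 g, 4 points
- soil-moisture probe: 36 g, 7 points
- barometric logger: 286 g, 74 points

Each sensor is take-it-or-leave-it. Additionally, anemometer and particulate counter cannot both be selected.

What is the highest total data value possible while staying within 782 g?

216

Taking particulate counter + barometric logger: 756 g used, 216 in data value.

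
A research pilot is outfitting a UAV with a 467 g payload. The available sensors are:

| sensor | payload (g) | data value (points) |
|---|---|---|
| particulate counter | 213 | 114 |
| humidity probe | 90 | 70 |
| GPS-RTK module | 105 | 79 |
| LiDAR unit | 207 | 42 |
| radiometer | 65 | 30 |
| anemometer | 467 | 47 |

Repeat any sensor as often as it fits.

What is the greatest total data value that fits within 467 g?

359

Ranking by ratio (data value/g): humidity probe 0.78, GPS-RTK module 0.75, particulate counter 0.54.
Greedy by ratio would take 5×humidity probe: 450 g used, total 350.
Replace humidity probe with GPS-RTK module: the trade gains 9 net, giving 359 at 465 g.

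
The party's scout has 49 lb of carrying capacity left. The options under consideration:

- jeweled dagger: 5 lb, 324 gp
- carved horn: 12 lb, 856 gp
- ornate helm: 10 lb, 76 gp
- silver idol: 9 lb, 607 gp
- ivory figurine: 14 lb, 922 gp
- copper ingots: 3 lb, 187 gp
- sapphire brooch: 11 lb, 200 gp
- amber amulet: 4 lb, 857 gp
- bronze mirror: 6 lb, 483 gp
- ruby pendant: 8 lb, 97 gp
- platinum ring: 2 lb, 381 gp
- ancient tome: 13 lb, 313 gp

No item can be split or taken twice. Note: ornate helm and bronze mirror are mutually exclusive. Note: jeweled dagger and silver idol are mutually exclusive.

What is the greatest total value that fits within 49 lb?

Ranking by ratio (value/lb): amber amulet 214.25, platinum ring 190.50, bronze mirror 80.50.
Best packing: carved horn + silver idol + ivory figurine + amber amulet + bronze mirror + platinum ring — 47 lb, 4106 total.

4106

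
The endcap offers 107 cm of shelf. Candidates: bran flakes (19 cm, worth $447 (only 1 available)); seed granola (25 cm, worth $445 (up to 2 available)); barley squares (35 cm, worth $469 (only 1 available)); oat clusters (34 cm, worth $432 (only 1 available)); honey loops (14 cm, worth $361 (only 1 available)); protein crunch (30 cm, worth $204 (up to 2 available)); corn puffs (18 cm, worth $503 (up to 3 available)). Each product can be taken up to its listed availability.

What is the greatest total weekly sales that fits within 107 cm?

The ratio heuristic lands on bran flakes + honey loops + 3×corn puffs (2317) but leaves 20 cm idle.
Replace honey loops with seed granola: the trade gains 84 net, giving 2401 at 98 cm.
Nothing else within 107 cm beats 2401.

2401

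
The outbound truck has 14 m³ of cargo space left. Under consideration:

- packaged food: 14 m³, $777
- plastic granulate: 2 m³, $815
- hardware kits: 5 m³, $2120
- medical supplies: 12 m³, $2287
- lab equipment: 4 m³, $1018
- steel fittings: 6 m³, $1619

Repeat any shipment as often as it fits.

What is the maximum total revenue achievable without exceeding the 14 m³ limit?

5870

Density check — hardware kits 424.00, plastic granulate 407.50, steel fittings 269.83 are the best per m³.
Taking 2×plastic granulate + 2×hardware kits: 14 m³ used, 5870 in revenue.
Nothing else within 14 m³ beats 5870.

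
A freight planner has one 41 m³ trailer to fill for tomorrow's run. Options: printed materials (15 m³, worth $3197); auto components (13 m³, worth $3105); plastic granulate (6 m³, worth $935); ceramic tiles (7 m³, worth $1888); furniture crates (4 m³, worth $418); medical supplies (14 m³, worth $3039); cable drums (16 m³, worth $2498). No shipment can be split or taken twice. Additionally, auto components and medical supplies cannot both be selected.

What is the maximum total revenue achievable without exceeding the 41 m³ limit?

Taking printed materials + auto components + plastic granulate + ceramic tiles: 41 m³ used, 9125 in revenue.
That's the maximum — no feasible swap from here does better than 9125.

9125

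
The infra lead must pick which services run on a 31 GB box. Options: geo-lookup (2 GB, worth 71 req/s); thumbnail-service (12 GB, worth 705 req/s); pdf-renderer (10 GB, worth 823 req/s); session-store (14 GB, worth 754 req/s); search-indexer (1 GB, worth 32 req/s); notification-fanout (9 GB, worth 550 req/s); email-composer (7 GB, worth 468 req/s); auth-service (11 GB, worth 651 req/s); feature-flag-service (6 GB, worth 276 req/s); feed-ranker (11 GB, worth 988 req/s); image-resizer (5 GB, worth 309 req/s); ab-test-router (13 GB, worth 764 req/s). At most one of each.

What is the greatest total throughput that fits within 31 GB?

By throughput per GB: feed-ranker 89.82, pdf-renderer 82.30, email-composer 66.86, image-resizer 61.80 lead.
Greedy by ratio would take geo-lookup + pdf-renderer + search-indexer + email-composer + feed-ranker: 31 GB used, total 2382.
Replace geo-lookup and email-composer with notification-fanout: the trade gains 11 net, giving 2393 at 31 GB.

2393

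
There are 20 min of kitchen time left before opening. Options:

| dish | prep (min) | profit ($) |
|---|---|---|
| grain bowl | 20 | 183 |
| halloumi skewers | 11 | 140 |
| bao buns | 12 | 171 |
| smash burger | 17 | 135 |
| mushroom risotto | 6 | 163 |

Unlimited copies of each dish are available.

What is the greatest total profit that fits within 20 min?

489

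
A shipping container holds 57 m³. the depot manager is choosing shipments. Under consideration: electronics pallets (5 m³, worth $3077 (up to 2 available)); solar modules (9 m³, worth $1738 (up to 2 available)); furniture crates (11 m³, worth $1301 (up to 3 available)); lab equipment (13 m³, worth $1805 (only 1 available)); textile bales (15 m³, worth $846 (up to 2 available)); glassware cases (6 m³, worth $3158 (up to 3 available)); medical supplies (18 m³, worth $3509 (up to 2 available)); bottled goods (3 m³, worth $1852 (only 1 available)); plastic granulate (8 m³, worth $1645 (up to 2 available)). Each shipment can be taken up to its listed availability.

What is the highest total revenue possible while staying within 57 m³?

22634

By revenue per m³: bottled goods 617.33, electronics pallets 615.40, glassware cases 526.33, plastic granulate 205.62 lead.
Filling by ratio: 2×electronics pallets + solar modules + 3×glassware cases + bottled goods + 2×plastic granulate for 22508, with 1 m³ left unused.
Replace solar modules and plastic granulate with medical supplies: the trade gains 126 net, giving 22634 at 57 m³.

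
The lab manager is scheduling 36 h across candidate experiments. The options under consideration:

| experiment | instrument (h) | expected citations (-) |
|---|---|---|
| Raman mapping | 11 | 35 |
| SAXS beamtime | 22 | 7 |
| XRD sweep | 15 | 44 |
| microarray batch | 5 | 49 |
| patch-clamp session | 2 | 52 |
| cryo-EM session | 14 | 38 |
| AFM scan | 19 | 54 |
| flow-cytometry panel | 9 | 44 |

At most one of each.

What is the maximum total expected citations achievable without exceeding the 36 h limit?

199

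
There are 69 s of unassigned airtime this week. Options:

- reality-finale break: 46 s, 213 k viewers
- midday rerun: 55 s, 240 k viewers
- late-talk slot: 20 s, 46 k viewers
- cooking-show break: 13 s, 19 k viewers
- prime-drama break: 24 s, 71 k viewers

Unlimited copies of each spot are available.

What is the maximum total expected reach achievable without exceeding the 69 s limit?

Density check — reality-finale break 4.63, midday rerun 4.36, prime-drama break 2.96 are the best per s.
The ratio ordering already packs tightly: reality-finale break + late-talk slot, 66 s, 259.

259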